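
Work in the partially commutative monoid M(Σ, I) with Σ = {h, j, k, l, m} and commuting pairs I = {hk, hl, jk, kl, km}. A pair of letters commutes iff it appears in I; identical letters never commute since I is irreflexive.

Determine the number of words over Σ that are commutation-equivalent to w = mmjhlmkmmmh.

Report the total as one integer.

22

piece 0:m — minimal
piece 1:m rests on {0:m}
piece 2:j rests on {1:m}
piece 3:h rests on {2:j}
piece 4:l rests on {2:j}
piece 5:m rests on {3:h, 4:l}
piece 6:k — minimal
piece 7:m rests on {5:m}
piece 8:m rests on {7:m}
piece 9:m rests on {8:m}
piece 10:h rests on {9:m}
minimal pieces: {0:m, 6:k}
ways to finish when only these pieces remain (= sum over removing one remaining piece with nothing left below it):
  1 left: {6}→1  {10}→1
  2 left: {6,10}→2  {9,10}→1
  3 left: {6,9,10}→3  {8,9,10}→1
  4 left: {6,8,9,10}→4  {7,8,9,10}→1
  5 left: {5,7,8,9,10}→1  {6,7,8,9,10}→5
  6 left: {3,5,7,8,9,10}→1  {4,5,7,8,9,10}→1  {5,6,7,8,9,10}→6
  7 left: {3,4,5,7,8,9,10}→2  {3,5,6,7,8,9,10}→7  {4,5,6,7,8,9,10}→7
  8 left: {2,3,4,5,7,8,9,10}→2  {3,4,5,6,7,8,9,10}→16
  9 left: {1,2,3,4,5,7,8,9,10}→2  {2,3,4,5,6,7,8,9,10}→18
  placing 0:m first → 20 extensions
  placing 6:k first → 2 extensions
total linear extensions = 22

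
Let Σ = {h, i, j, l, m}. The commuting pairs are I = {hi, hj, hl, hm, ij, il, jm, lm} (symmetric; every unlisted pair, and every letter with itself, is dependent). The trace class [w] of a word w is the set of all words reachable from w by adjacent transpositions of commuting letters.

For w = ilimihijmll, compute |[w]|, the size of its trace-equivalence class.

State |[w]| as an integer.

piece 0:i — minimal
piece 1:l — minimal
piece 2:i rests on {0:i}
piece 3:m rests on {2:i}
piece 4:i rests on {3:m}
piece 5:h — minimal
piece 6:i rests on {4:i}
piece 7:j rests on {1:l}
piece 8:m rests on {6:i}
piece 9:l rests on {7:j}
piece 10:l rests on {9:l}
minimal pieces: {0:i, 1:l, 5:h}
ways to finish when only these pieces remain (= sum over removing one remaining piece with nothing left below it):
  1 left: {5}→1  {8}→1  {10}→1
  2 left: {5,8}→2  {5,10}→2  {6,8}→1  {8,10}→2  {9,10}→1
  3 left: {4,6,8}→1  {5,6,8}→3  {5,8,10}→6  {5,9,10}→3  {6,8,10}→3  {7,9,10}→1  {8,9,10}→3
  4 left: {1,7,9,10}→1  {3,4,6,8}→1  {4,5,6,8}→4  {4,6,8,10}→4  {5,6,8,10}→12  {5,7,9,10}→4  {5,8,9,10}→12  {6,8,9,10}→6  {7,8,9,10}→4
  5 left: {1,5,7,9,10}→5  {1,7,8,9,10}→5  {2,3,4,6,8}→1  {3,4,5,6,8}→5  {3,4,6,8,10}→5  {4,5,6,8,10}→20  {4,6,8,9,10}→10  {5,6,8,9,10}→30  {5,7,8,9,10}→20  {6,7,8,9,10}→10
  6 left: {0,2,3,4,6,8}→1  {1,5,7,8,9,10}→30  {1,6,7,8,9,10}→15  {2,3,4,5,6,8}→6  {2,3,4,6,8,10}→6  {3,4,5,6,8,10}→30  {3,4,6,8,9,10}→15  {4,5,6,8,9,10}→60  {4,6,7,8,9,10}→20  {5,6,7,8,9,10}→60
  7 left: {0,2,3,4,5,6,8}→7  {0,2,3,4,6,8,10}→7  {1,4,6,7,8,9,10}→35  {1,5,6,7,8,9,10}→105  {2,3,4,5,6,8,10}→42  {2,3,4,6,8,9,10}→21  {3,4,5,6,8,9,10}→105  {3,4,6,7,8,9,10}→35  {4,5,6,7,8,9,10}→140
  8 left: {0,2,3,4,5,6,8,10}→56  {0,2,3,4,6,8,9,10}→28  {1,3,4,6,7,8,9,10}→70  {1,4,5,6,7,8,9,10}→280  {2,3,4,5,6,8,9,10}→168  {2,3,4,6,7,8,9,10}→56  {3,4,5,6,7,8,9,10}→280
  9 left: {0,2,3,4,5,6,8,9,10}→252  {0,2,3,4,6,7,8,9,10}→84  {1,2,3,4,6,7,8,9,10}→126  {1,3,4,5,6,7,8,9,10}→630  {2,3,4,5,6,7,8,9,10}→504
  placing 0:i first → 1260 extensions
  placing 1:l first → 840 extensions
  placing 5:h first → 210 extensions
total linear extensions = 2310

2310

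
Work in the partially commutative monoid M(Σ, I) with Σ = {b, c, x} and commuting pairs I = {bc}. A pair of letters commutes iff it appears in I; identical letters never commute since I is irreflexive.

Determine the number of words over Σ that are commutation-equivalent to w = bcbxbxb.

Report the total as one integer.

0(b) covers ∅
1(c) covers ∅
2(b) covers 0:b
3(x) covers 1:c, 2:b
4(b) covers 3:x
5(x) covers 4:b
6(b) covers 5:x
floor of heap: 0:b, 1:c
completions by unplaced set U, small U first (add the entries for U minus each lowest piece of U):
  |U|=1: {6}:1
  |U|=2: {5,6}:1
  |U|=3: {4,5,6}:1
  |U|=4: {3,4,5,6}:1
  |U|=5: {1,3,4,5,6}:1  {2,3,4,5,6}:1
  start at 0(b): 2
  start at 1(c): 1
sum over floor = 3

3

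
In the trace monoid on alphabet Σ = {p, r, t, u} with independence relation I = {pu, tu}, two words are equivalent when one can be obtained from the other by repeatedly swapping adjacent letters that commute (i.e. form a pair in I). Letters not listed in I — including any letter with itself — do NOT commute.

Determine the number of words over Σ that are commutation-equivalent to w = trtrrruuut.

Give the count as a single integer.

piece 0:t — minimal
piece 1:r rests on {0:t}
piece 2:t rests on {1:r}
piece 3:r rests on {2:t}
piece 4:r rests on {3:r}
piece 5:r rests on {4:r}
piece 6:u rests on {5:r}
piece 7:u rests on {6:u}
piece 8:u rests on {7:u}
piece 9:t rests on {5:r}
minimal pieces: {0:t}
ways to finish when only these pieces remain (= sum over removing one remaining piece with nothing left below it):
  1 left: {8}→1  {9}→1
  2 left: {7,8}→1  {8,9}→2
  3 left: {6,7,8}→1  {7,8,9}→3
  4 left: {6,7,8,9}→4
  5 left: {5,6,7,8,9}→4
  6 left: {4,5,6,7,8,9}→4
  7 left: {3,4,5,6,7,8,9}→4
  8 left: {2,3,4,5,6,7,8,9}→4
  placing 0:t first → 4 extensions

4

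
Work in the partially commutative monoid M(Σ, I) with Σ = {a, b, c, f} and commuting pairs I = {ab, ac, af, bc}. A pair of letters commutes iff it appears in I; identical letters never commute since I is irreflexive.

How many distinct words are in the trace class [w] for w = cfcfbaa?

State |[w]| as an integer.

0(c) covers ∅
1(f) covers 0:c
2(c) covers 1:f
3(f) covers 2:c
4(b) covers 3:f
5(a) covers ∅
6(a) covers 5:a
floor of heap: 0:c, 5:a
completions by unplaced set U, small U first (add the entries for U minus each lowest piece of U):
  |U|=1: {4}:1  {6}:1
  |U|=2: {3,4}:1  {4,6}:2  {5,6}:1
  |U|=3: {2,3,4}:1  {3,4,6}:3  {4,5,6}:3
  |U|=4: {1,2,3,4}:1  {2,3,4,6}:4  {3,4,5,6}:6
  |U|=5: {0,1,2,3,4}:1  {1,2,3,4,6}:5  {2,3,4,5,6}:10
  start at 0(c): 15
  start at 5(a): 6
sum over floor = 21

21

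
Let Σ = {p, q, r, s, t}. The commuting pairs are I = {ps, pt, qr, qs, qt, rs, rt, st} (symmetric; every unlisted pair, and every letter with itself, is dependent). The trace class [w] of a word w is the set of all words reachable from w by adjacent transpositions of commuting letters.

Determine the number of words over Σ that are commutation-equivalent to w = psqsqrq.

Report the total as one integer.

84

0(p) covers ∅
1(s) covers ∅
2(q) covers 0:p
3(s) covers 1:s
4(q) covers 2:q
5(r) covers 0:p
6(q) covers 4:q
floor of heap: 0:p, 1:s
completions by unplaced set U, small U first (add the entries for U minus each lowest piece of U):
  |U|=1: {3}:1  {5}:1  {6}:1
  |U|=2: {1,3}:1  {3,5}:2  {3,6}:2  {4,6}:1  {5,6}:2
  |U|=3: {1,3,5}:3  {1,3,6}:3  {2,4,6}:1  {3,4,6}:3  {3,5,6}:6  {4,5,6}:3
  |U|=4: {1,3,4,6}:6  {1,3,5,6}:12  {2,3,4,6}:4  {2,4,5,6}:4  {3,4,5,6}:12
  |U|=5: {0,2,4,5,6}:4  {1,2,3,4,6}:10  {1,3,4,5,6}:30  {2,3,4,5,6}:20
  start at 0(p): 60
  start at 1(s): 24
sum over floor = 84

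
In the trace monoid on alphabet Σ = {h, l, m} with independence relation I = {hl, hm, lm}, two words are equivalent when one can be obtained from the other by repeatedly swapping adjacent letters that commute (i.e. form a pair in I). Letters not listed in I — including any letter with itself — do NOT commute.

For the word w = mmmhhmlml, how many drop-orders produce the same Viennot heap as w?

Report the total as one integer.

piece 0:m — minimal
piece 1:m rests on {0:m}
piece 2:m rests on {1:m}
piece 3:h — minimal
piece 4:h rests on {3:h}
piece 5:m rests on {2:m}
piece 6:l — minimal
piece 7:m rests on {5:m}
piece 8:l rests on {6:l}
minimal pieces: {0:m, 3:h, 6:l}
ways to finish when only these pieces remain (= sum over removing one remaining piece with nothing left below it):
  1 left: {4}→1  {7}→1  {8}→1
  2 left: {3,4}→1  {4,7}→2  {4,8}→2  {5,7}→1  {6,8}→1  {7,8}→2
  3 left: {2,5,7}→1  {3,4,7}→3  {3,4,8}→3  {4,5,7}→3  {4,6,8}→3  {4,7,8}→6  {5,7,8}→3  {6,7,8}→3
  4 left: {1,2,5,7}→1  {2,4,5,7}→4  {2,5,7,8}→4  {3,4,5,7}→6  {3,4,6,8}→6  {3,4,7,8}→12  {4,5,7,8}→12  {4,6,7,8}→12  {5,6,7,8}→6
  5 left: {0,1,2,5,7}→1  {1,2,4,5,7}→5  {1,2,5,7,8}→5  {2,3,4,5,7}→10  {2,4,5,7,8}→20  {2,5,6,7,8}→10  {3,4,5,7,8}→30  {3,4,6,7,8}→30  {4,5,6,7,8}→30
  6 left: {0,1,2,4,5,7}→6  {0,1,2,5,7,8}→6  {1,2,3,4,5,7}→15  {1,2,4,5,7,8}→30  {1,2,5,6,7,8}→15  {2,3,4,5,7,8}→60  {2,4,5,6,7,8}→60  {3,4,5,6,7,8}→90
  7 left: {0,1,2,3,4,5,7}→21  {0,1,2,4,5,7,8}→42  {0,1,2,5,6,7,8}→21  {1,2,3,4,5,7,8}→105  {1,2,4,5,6,7,8}→105  {2,3,4,5,6,7,8}→210
  placing 0:m first → 420 extensions
  placing 3:h first → 168 extensions
  placing 6:l first → 168 extensions
total linear extensions = 756

756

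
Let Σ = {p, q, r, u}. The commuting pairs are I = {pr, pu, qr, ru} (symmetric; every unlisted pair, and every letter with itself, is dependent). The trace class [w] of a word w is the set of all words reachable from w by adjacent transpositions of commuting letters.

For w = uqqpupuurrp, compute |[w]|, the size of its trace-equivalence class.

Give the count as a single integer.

drop 0:u onto floor
drop 1:q onto {0:u}
drop 2:q onto {1:q}
drop 3:p onto {2:q}
drop 4:u onto {2:q}
drop 5:p onto {3:p}
drop 6:u onto {4:u}
drop 7:u onto {6:u}
drop 8:r onto floor
drop 9:r onto {8:r}
drop 10:p onto {5:p}
ground layer = {0:u, 8:r}
drop-orders for the pieces not yet dropped (sum over which currently-grounded one goes next):
  1 to go: {7} 1  {9} 1  {10} 1
  2 to go: {5,10} 1  {6,7} 1  {7,9} 2  {7,10} 2  {8,9} 1  {9,10} 2
  3 to go: {3,5,10} 1  {4,6,7} 1  {5,7,10} 3  {5,9,10} 3  {6,7,9} 3  {6,7,10} 3  {7,8,9} 3  {7,9,10} 6  {8,9,10} 3
  4 to go: {3,5,7,10} 4  {3,5,9,10} 4  {4,6,7,9} 4  {4,6,7,10} 4  {5,6,7,10} 6  {5,7,9,10} 12  {5,8,9,10} 6  {6,7,8,9} 6  {6,7,9,10} 12  {7,8,9,10} 12
  5 to go: {3,5,6,7,10} 10  {3,5,7,9,10} 20  {3,5,8,9,10} 10  {4,5,6,7,10} 10  {4,6,7,8,9} 10  {4,6,7,9,10} 20  {5,6,7,9,10} 30  {5,7,8,9,10} 30  {6,7,8,9,10} 30
  6 to go: {3,4,5,6,7,10} 20  {3,5,6,7,9,10} 60  {3,5,7,8,9,10} 60  {4,5,6,7,9,10} 60  {4,6,7,8,9,10} 60  {5,6,7,8,9,10} 90
  7 to go: {2,3,4,5,6,7,10} 20  {3,4,5,6,7,9,10} 140  {3,5,6,7,8,9,10} 210  {4,5,6,7,8,9,10} 210
  8 to go: {1,2,3,4,5,6,7,10} 20  {2,3,4,5,6,7,9,10} 160  {3,4,5,6,7,8,9,10} 560
  9 to go: {0,1,2,3,4,5,6,7,10} 20  {1,2,3,4,5,6,7,9,10} 180  {2,3,4,5,6,7,8,9,10} 720
  if 0:u drops first: 900 orders
  if 8:r drops first: 200 orders
heap linearizations: 1100

1100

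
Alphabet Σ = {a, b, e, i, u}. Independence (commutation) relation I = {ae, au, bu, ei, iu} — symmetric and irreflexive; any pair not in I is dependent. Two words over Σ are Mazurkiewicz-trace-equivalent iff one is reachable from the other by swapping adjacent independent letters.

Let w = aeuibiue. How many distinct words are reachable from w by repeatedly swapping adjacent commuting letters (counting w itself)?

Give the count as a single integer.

#0=a has no predecessor
#1=e has no predecessor
#2=u depends on [1:e]
#3=i depends on [0:a]
#4=b depends on [1:e, 3:i]
#5=i depends on [4:b]
#6=u depends on [2:u]
#7=e depends on [4:b, 6:u]
sources: [0:a, 1:e]
N(rest) = Σ N(rest − s) over sources s of rest; N(one piece) = 1:
  size 1 → [5]=1  [7]=1
  size 2 → [5,7]=2  [6,7]=1
  size 3 → [2,6,7]=1  [4,5,7]=2  [5,6,7]=3
  size 4 → [2,5,6,7]=4  [3,4,5,7]=2  [4,5,6,7]=5
  size 5 → [0,3,4,5,7]=2  [2,4,5,6,7]=9  [3,4,5,6,7]=7
  size 6 → [0,3,4,5,6,7]=9  [1,2,4,5,6,7]=9  [2,3,4,5,6,7]=16
  first=0(a) contributes 25
  first=1(e) contributes 25
|[w]| = 50

50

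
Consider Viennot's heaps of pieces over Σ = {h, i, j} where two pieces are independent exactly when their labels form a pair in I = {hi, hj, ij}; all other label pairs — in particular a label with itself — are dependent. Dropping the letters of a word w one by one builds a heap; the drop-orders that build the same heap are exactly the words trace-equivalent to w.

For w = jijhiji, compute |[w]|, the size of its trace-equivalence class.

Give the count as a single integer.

#0=j has no predecessor
#1=i has no predecessor
#2=j depends on [0:j]
#3=h has no predecessor
#4=i depends on [1:i]
#5=j depends on [2:j]
#6=i depends on [4:i]
sources: [0:j, 1:i, 3:h]
N(rest) = Σ N(rest − s) over sources s of rest; N(one piece) = 1:
  size 1 → [3]=1  [5]=1  [6]=1
  size 2 → [2,5]=1  [3,5]=2  [3,6]=2  [4,6]=1  [5,6]=2
  size 3 → [0,2,5]=1  [1,4,6]=1  [2,3,5]=3  [2,5,6]=3  [3,4,6]=3  [3,5,6]=6  [4,5,6]=3
  size 4 → [0,2,3,5]=4  [0,2,5,6]=4  [1,3,4,6]=4  [1,4,5,6]=4  [2,3,5,6]=12  [2,4,5,6]=6  [3,4,5,6]=12
  size 5 → [0,2,3,5,6]=20  [0,2,4,5,6]=10  [1,2,4,5,6]=10  [1,3,4,5,6]=20  [2,3,4,5,6]=30
  first=0(j) contributes 60
  first=1(i) contributes 60
  first=3(h) contributes 20
|[w]| = 140

140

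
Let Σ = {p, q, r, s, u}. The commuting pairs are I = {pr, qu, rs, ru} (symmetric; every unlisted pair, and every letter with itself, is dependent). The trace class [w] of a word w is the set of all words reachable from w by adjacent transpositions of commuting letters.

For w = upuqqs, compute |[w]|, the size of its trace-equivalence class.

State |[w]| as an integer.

0(u) covers ∅
1(p) covers 0:u
2(u) covers 1:p
3(q) covers 1:p
4(q) covers 3:q
5(s) covers 2:u, 4:q
floor of heap: 0:u
completions by unplaced set U, small U first (add the entries for U minus each lowest piece of U):
  |U|=1: {5}:1
  |U|=2: {2,5}:1  {4,5}:1
  |U|=3: {2,4,5}:2  {3,4,5}:1
  |U|=4: {2,3,4,5}:3
  start at 0(u): 3

3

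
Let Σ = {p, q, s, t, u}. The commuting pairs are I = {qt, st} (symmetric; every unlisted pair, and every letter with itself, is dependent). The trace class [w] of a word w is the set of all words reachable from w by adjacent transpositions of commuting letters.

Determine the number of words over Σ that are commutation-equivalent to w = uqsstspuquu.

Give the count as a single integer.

drop 0:u onto floor
drop 1:q onto {0:u}
drop 2:s onto {1:q}
drop 3:s onto {2:s}
drop 4:t onto {0:u}
drop 5:s onto {3:s}
drop 6:p onto {4:t, 5:s}
drop 7:u onto {6:p}
drop 8:q onto {7:u}
drop 9:u onto {8:q}
drop 10:u onto {9:u}
ground layer = {0:u}
drop-orders for the pieces not yet dropped (sum over which currently-grounded one goes next):
  1 to go: {10} 1
  2 to go: {9,10} 1
  3 to go: {8,9,10} 1
  4 to go: {7,8,9,10} 1
  5 to go: {6,7,8,9,10} 1
  6 to go: {4,6,7,8,9,10} 1  {5,6,7,8,9,10} 1
  7 to go: {3,5,6,7,8,9,10} 1  {4,5,6,7,8,9,10} 2
  8 to go: {2,3,5,6,7,8,9,10} 1  {3,4,5,6,7,8,9,10} 3
  9 to go: {1,2,3,5,6,7,8,9,10} 1  {2,3,4,5,6,7,8,9,10} 4
  if 0:u drops first: 5 orders

5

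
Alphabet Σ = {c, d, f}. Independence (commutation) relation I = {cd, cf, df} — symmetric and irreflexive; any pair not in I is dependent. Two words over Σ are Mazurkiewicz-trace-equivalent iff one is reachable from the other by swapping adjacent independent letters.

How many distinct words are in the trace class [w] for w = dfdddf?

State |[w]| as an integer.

piece 0:d — minimal
piece 1:f — minimal
piece 2:d rests on {0:d}
piece 3:d rests on {2:d}
piece 4:d rests on {3:d}
piece 5:f rests on {1:f}
minimal pieces: {0:d, 1:f}
ways to finish when only these pieces remain (= sum over removing one remaining piece with nothing left below it):
  1 left: {4}→1  {5}→1
  2 left: {1,5}→1  {3,4}→1  {4,5}→2
  3 left: {1,4,5}→3  {2,3,4}→1  {3,4,5}→3
  4 left: {0,2,3,4}→1  {1,3,4,5}→6  {2,3,4,5}→4
  placing 0:d first → 10 extensions
  placing 1:f first → 5 extensions
total linear extensions = 15

15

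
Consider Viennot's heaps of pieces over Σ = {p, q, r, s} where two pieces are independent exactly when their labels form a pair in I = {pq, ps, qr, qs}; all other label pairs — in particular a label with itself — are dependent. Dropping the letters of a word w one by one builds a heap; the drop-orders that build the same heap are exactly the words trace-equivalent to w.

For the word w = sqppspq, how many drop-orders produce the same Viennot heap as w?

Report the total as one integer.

210

drop 0:s onto floor
drop 1:q onto floor
drop 2:p onto floor
drop 3:p onto {2:p}
drop 4:s onto {0:s}
drop 5:p onto {3:p}
drop 6:q onto {1:q}
ground layer = {0:s, 1:q, 2:p}
drop-orders for the pieces not yet dropped (sum over which currently-grounded one goes next):
  1 to go: {4} 1  {5} 1  {6} 1
  2 to go: {0,4} 1  {1,6} 1  {3,5} 1  {4,5} 2  {4,6} 2  {5,6} 2
  3 to go: {0,4,5} 3  {0,4,6} 3  {1,4,6} 3  {1,5,6} 3  {2,3,5} 1  {3,4,5} 3  {3,5,6} 3  {4,5,6} 6
  4 to go: {0,1,4,6} 6  {0,3,4,5} 6  {0,4,5,6} 12  {1,3,5,6} 6  {1,4,5,6} 12  {2,3,4,5} 4  {2,3,5,6} 4  {3,4,5,6} 12
  5 to go: {0,1,4,5,6} 30  {0,2,3,4,5} 10  {0,3,4,5,6} 30  {1,2,3,5,6} 10  {1,3,4,5,6} 30  {2,3,4,5,6} 20
  if 0:s drops first: 60 orders
  if 1:q drops first: 60 orders
  if 2:p drops first: 90 orders
heap linearizations: 210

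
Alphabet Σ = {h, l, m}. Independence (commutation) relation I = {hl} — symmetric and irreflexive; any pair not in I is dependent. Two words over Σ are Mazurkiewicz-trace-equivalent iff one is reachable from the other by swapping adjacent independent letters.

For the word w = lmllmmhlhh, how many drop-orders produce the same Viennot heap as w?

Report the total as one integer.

drop 0:l onto floor
drop 1:m onto {0:l}
drop 2:l onto {1:m}
drop 3:l onto {2:l}
drop 4:m onto {3:l}
drop 5:m onto {4:m}
drop 6:h onto {5:m}
drop 7:l onto {5:m}
drop 8:h onto {6:h}
drop 9:h onto {8:h}
ground layer = {0:l}
drop-orders for the pieces not yet dropped (sum over which currently-grounded one goes next):
  1 to go: {7} 1  {9} 1
  2 to go: {7,9} 2  {8,9} 1
  3 to go: {6,8,9} 1  {7,8,9} 3
  4 to go: {6,7,8,9} 4
  5 to go: {5,6,7,8,9} 4
  6 to go: {4,5,6,7,8,9} 4
  7 to go: {3,4,5,6,7,8,9} 4
  8 to go: {2,3,4,5,6,7,8,9} 4
  if 0:l drops first: 4 orders

4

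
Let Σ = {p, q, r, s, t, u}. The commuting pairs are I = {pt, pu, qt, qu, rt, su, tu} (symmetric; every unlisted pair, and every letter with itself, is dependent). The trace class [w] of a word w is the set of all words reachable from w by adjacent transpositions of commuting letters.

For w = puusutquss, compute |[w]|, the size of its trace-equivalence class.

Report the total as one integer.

420

piece 0:p — minimal
piece 1:u — minimal
piece 2:u rests on {1:u}
piece 3:s rests on {0:p}
piece 4:u rests on {2:u}
piece 5:t rests on {3:s}
piece 6:q rests on {3:s}
piece 7:u rests on {4:u}
piece 8:s rests on {5:t, 6:q}
piece 9:s rests on {8:s}
minimal pieces: {0:p, 1:u}
ways to finish when only these pieces remain (= sum over removing one remaining piece with nothing left below it):
  1 left: {7}→1  {9}→1
  2 left: {4,7}→1  {7,9}→2  {8,9}→1
  3 left: {2,4,7}→1  {4,7,9}→3  {5,8,9}→1  {6,8,9}→1  {7,8,9}→3
  4 left: {1,2,4,7}→1  {2,4,7,9}→4  {4,7,8,9}→6  {5,6,8,9}→2  {5,7,8,9}→4  {6,7,8,9}→4
  5 left: {1,2,4,7,9}→5  {2,4,7,8,9}→10  {3,5,6,8,9}→2  {4,5,7,8,9}→10  {4,6,7,8,9}→10  {5,6,7,8,9}→10
  6 left: {0,3,5,6,8,9}→2  {1,2,4,7,8,9}→15  {2,4,5,7,8,9}→20  {2,4,6,7,8,9}→20  {3,5,6,7,8,9}→12  {4,5,6,7,8,9}→30
  7 left: {0,3,5,6,7,8,9}→14  {1,2,4,5,7,8,9}→35  {1,2,4,6,7,8,9}→35  {2,4,5,6,7,8,9}→70  {3,4,5,6,7,8,9}→42
  8 left: {0,3,4,5,6,7,8,9}→56  {1,2,4,5,6,7,8,9}→140  {2,3,4,5,6,7,8,9}→112
  placing 0:p first → 252 extensions
  placing 1:u first → 168 extensions
total linear extensions = 420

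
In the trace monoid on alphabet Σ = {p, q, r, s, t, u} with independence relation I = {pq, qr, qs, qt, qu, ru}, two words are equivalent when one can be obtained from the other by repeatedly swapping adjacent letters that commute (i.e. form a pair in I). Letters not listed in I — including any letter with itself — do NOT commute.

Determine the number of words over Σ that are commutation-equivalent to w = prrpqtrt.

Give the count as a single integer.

8

0(p) covers ∅
1(r) covers 0:p
2(r) covers 1:r
3(p) covers 2:r
4(q) covers ∅
5(t) covers 3:p
6(r) covers 5:t
7(t) covers 6:r
floor of heap: 0:p, 4:q
completions by unplaced set U, small U first (add the entries for U minus each lowest piece of U):
  |U|=1: {4}:1  {7}:1
  |U|=2: {4,7}:2  {6,7}:1
  |U|=3: {4,6,7}:3  {5,6,7}:1
  |U|=4: {3,5,6,7}:1  {4,5,6,7}:4
  |U|=5: {2,3,5,6,7}:1  {3,4,5,6,7}:5
  |U|=6: {1,2,3,5,6,7}:1  {2,3,4,5,6,7}:6
  start at 0(p): 7
  start at 4(q): 1
sum over floor = 8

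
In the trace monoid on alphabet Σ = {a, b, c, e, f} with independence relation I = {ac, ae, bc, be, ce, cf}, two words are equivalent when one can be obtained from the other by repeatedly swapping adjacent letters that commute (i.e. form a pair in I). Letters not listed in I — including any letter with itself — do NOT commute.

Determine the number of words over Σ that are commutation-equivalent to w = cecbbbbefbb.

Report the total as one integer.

0(c) covers ∅
1(e) covers ∅
2(c) covers 0:c
3(b) covers ∅
4(b) covers 3:b
5(b) covers 4:b
6(b) covers 5:b
7(e) covers 1:e
8(f) covers 6:b, 7:e
9(b) covers 8:f
10(b) covers 9:b
floor of heap: 0:c, 1:e, 3:b
completions by unplaced set U, small U first (add the entries for U minus each lowest piece of U):
  |U|=1: {2}:1  {10}:1
  |U|=2: {0,2}:1  {2,10}:2  {9,10}:1
  |U|=3: {0,2,10}:3  {2,9,10}:3  {8,9,10}:1
  |U|=4: {0,2,9,10}:6  {2,8,9,10}:4  {6,8,9,10}:1  {7,8,9,10}:1
  |U|=5: {0,2,8,9,10}:10  {1,7,8,9,10}:1  {2,6,8,9,10}:5  {2,7,8,9,10}:5  {5,6,8,9,10}:1  {6,7,8,9,10}:2
  |U|=6: {0,2,6,8,9,10}:15  {0,2,7,8,9,10}:15  {1,2,7,8,9,10}:6  {1,6,7,8,9,10}:3  {2,5,6,8,9,10}:6  {2,6,7,8,9,10}:12  {4,5,6,8,9,10}:1  {5,6,7,8,9,10}:3
  |U|=7: {0,1,2,7,8,9,10}:21  {0,2,5,6,8,9,10}:21  {0,2,6,7,8,9,10}:42  {1,2,6,7,8,9,10}:21  {1,5,6,7,8,9,10}:6  {2,4,5,6,8,9,10}:7  {2,5,6,7,8,9,10}:21  {3,4,5,6,8,9,10}:1  {4,5,6,7,8,9,10}:4
  |U|=8: {0,1,2,6,7,8,9,10}:84  {0,2,4,5,6,8,9,10}:28  {0,2,5,6,7,8,9,10}:84  {1,2,5,6,7,8,9,10}:48  {1,4,5,6,7,8,9,10}:10  {2,3,4,5,6,8,9,10}:8  {2,4,5,6,7,8,9,10}:32  {3,4,5,6,7,8,9,10}:5
  |U|=9: {0,1,2,5,6,7,8,9,10}:216  {0,2,3,4,5,6,8,9,10}:36  {0,2,4,5,6,7,8,9,10}:144  {1,2,4,5,6,7,8,9,10}:90  {1,3,4,5,6,7,8,9,10}:15  {2,3,4,5,6,7,8,9,10}:45
  start at 0(c): 150
  start at 1(e): 225
  start at 3(b): 450
sum over floor = 825

825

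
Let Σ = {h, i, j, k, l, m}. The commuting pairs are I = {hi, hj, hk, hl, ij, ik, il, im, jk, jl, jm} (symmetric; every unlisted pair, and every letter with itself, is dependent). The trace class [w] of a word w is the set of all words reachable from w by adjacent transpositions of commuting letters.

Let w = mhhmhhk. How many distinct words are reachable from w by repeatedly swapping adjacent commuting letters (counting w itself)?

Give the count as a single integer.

3

piece 0:m — minimal
piece 1:h rests on {0:m}
piece 2:h rests on {1:h}
piece 3:m rests on {2:h}
piece 4:h rests on {3:m}
piece 5:h rests on {4:h}
piece 6:k rests on {3:m}
minimal pieces: {0:m}
ways to finish when only these pieces remain (= sum over removing one remaining piece with nothing left below it):
  1 left: {5}→1  {6}→1
  2 left: {4,5}→1  {5,6}→2
  3 left: {4,5,6}→3
  4 left: {3,4,5,6}→3
  5 left: {2,3,4,5,6}→3
  placing 0:m first → 3 extensions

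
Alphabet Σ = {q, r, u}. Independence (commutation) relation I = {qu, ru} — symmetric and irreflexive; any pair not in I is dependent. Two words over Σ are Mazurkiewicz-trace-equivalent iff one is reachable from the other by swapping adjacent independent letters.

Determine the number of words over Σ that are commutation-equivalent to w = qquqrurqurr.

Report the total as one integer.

165

drop 0:q onto floor
drop 1:q onto {0:q}
drop 2:u onto floor
drop 3:q onto {1:q}
drop 4:r onto {3:q}
drop 5:u onto {2:u}
drop 6:r onto {4:r}
drop 7:q onto {6:r}
drop 8:u onto {5:u}
drop 9:r onto {7:q}
drop 10:r onto {9:r}
ground layer = {0:q, 2:u}
drop-orders for the pieces not yet dropped (sum over which currently-grounded one goes next):
  1 to go: {8} 1  {10} 1
  2 to go: {5,8} 1  {8,10} 2  {9,10} 1
  3 to go: {2,5,8} 1  {5,8,10} 3  {7,9,10} 1  {8,9,10} 3
  4 to go: {2,5,8,10} 4  {5,8,9,10} 6  {6,7,9,10} 1  {7,8,9,10} 4
  5 to go: {2,5,8,9,10} 10  {4,6,7,9,10} 1  {5,7,8,9,10} 10  {6,7,8,9,10} 5
  6 to go: {2,5,7,8,9,10} 20  {3,4,6,7,9,10} 1  {4,6,7,8,9,10} 6  {5,6,7,8,9,10} 15
  7 to go: {1,3,4,6,7,9,10} 1  {2,5,6,7,8,9,10} 35  {3,4,6,7,8,9,10} 7  {4,5,6,7,8,9,10} 21
  8 to go: {0,1,3,4,6,7,9,10} 1  {1,3,4,6,7,8,9,10} 8  {2,4,5,6,7,8,9,10} 56  {3,4,5,6,7,8,9,10} 28
  9 to go: {0,1,3,4,6,7,8,9,10} 9  {1,3,4,5,6,7,8,9,10} 36  {2,3,4,5,6,7,8,9,10} 84
  if 0:q drops first: 120 orders
  if 2:u drops first: 45 orders
heap linearizations: 165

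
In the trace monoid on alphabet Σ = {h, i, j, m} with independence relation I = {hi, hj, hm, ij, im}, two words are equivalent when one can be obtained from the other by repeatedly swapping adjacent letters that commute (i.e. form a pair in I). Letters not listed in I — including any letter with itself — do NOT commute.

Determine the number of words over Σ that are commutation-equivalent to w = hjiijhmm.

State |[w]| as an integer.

420

#0=h has no predecessor
#1=j has no predecessor
#2=i has no predecessor
#3=i depends on [2:i]
#4=j depends on [1:j]
#5=h depends on [0:h]
#6=m depends on [4:j]
#7=m depends on [6:m]
sources: [0:h, 1:j, 2:i]
N(rest) = Σ N(rest − s) over sources s of rest; N(one piece) = 1:
  size 1 → [3]=1  [5]=1  [7]=1
  size 2 → [0,5]=1  [2,3]=1  [3,5]=2  [3,7]=2  [5,7]=2  [6,7]=1
  size 3 → [0,3,5]=3  [0,5,7]=3  [2,3,5]=3  [2,3,7]=3  [3,5,7]=6  [3,6,7]=3  [4,6,7]=1  [5,6,7]=3
  size 4 → [0,2,3,5]=6  [0,3,5,7]=12  [0,5,6,7]=6  [1,4,6,7]=1  [2,3,5,7]=12  [2,3,6,7]=6  [3,4,6,7]=4  [3,5,6,7]=12  [4,5,6,7]=4
  size 5 → [0,2,3,5,7]=30  [0,3,5,6,7]=30  [0,4,5,6,7]=10  [1,3,4,6,7]=5  [1,4,5,6,7]=5  [2,3,4,6,7]=10  [2,3,5,6,7]=30  [3,4,5,6,7]=20
  size 6 → [0,1,4,5,6,7]=15  [0,2,3,5,6,7]=90  [0,3,4,5,6,7]=60  [1,2,3,4,6,7]=15  [1,3,4,5,6,7]=30  [2,3,4,5,6,7]=60
  first=0(h) contributes 105
  first=1(j) contributes 210
  first=2(i) contributes 105
|[w]| = 420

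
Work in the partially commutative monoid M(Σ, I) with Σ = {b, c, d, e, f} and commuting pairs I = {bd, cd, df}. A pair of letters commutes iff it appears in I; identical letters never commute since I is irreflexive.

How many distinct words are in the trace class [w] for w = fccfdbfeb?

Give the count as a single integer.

7

#0=f has no predecessor
#1=c depends on [0:f]
#2=c depends on [1:c]
#3=f depends on [2:c]
#4=d has no predecessor
#5=b depends on [3:f]
#6=f depends on [5:b]
#7=e depends on [4:d, 6:f]
#8=b depends on [7:e]
sources: [0:f, 4:d]
N(rest) = Σ N(rest − s) over sources s of rest; N(one piece) = 1:
  size 1 → [8]=1
  size 2 → [7,8]=1
  size 3 → [4,7,8]=1  [6,7,8]=1
  size 4 → [4,6,7,8]=2  [5,6,7,8]=1
  size 5 → [3,5,6,7,8]=1  [4,5,6,7,8]=3
  size 6 → [2,3,5,6,7,8]=1  [3,4,5,6,7,8]=4
  size 7 → [1,2,3,5,6,7,8]=1  [2,3,4,5,6,7,8]=5
  first=0(f) contributes 6
  first=4(d) contributes 1
|[w]| = 7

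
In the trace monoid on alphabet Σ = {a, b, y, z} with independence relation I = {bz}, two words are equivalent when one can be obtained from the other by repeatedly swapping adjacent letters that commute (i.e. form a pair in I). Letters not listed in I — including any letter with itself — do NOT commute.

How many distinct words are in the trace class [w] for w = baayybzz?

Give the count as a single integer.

piece 0:b — minimal
piece 1:a rests on {0:b}
piece 2:a rests on {1:a}
piece 3:y rests on {2:a}
piece 4:y rests on {3:y}
piece 5:b rests on {4:y}
piece 6:z rests on {4:y}
piece 7:z rests on {6:z}
minimal pieces: {0:b}
ways to finish when only these pieces remain (= sum over removing one remaining piece with nothing left below it):
  1 left: {5}→1  {7}→1
  2 left: {5,7}→2  {6,7}→1
  3 left: {5,6,7}→3
  4 left: {4,5,6,7}→3
  5 left: {3,4,5,6,7}→3
  6 left: {2,3,4,5,6,7}→3
  placing 0:b first → 3 extensions

3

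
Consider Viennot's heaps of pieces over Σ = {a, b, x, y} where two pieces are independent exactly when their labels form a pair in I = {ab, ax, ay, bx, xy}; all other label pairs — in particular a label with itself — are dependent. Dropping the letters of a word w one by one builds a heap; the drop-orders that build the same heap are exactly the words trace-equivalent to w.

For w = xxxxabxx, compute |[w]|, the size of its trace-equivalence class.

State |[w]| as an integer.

drop 0:x onto floor
drop 1:x onto {0:x}
drop 2:x onto {1:x}
drop 3:x onto {2:x}
drop 4:a onto floor
drop 5:b onto floor
drop 6:x onto {3:x}
drop 7:x onto {6:x}
ground layer = {0:x, 4:a, 5:b}
drop-orders for the pieces not yet dropped (sum over which currently-grounded one goes next):
  1 to go: {4} 1  {5} 1  {7} 1
  2 to go: {4,5} 2  {4,7} 2  {5,7} 2  {6,7} 1
  3 to go: {3,6,7} 1  {4,5,7} 6  {4,6,7} 3  {5,6,7} 3
  4 to go: {2,3,6,7} 1  {3,4,6,7} 4  {3,5,6,7} 4  {4,5,6,7} 12
  5 to go: {1,2,3,6,7} 1  {2,3,4,6,7} 5  {2,3,5,6,7} 5  {3,4,5,6,7} 20
  6 to go: {0,1,2,3,6,7} 1  {1,2,3,4,6,7} 6  {1,2,3,5,6,7} 6  {2,3,4,5,6,7} 30
  if 0:x drops first: 42 orders
  if 4:a drops first: 7 orders
  if 5:b drops first: 7 orders
heap linearizations: 56

56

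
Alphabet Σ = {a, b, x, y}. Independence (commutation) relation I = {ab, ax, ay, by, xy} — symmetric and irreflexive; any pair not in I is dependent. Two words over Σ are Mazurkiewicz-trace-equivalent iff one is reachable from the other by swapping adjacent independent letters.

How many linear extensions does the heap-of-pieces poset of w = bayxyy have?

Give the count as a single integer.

60

piece 0:b — minimal
piece 1:a — minimal
piece 2:y — minimal
piece 3:x rests on {0:b}
piece 4:y rests on {2:y}
piece 5:y rests on {4:y}
minimal pieces: {0:b, 1:a, 2:y}
ways to finish when only these pieces remain (= sum over removing one remaining piece with nothing left below it):
  1 left: {1}→1  {3}→1  {5}→1
  2 left: {0,3}→1  {1,3}→2  {1,5}→2  {3,5}→2  {4,5}→1
  3 left: {0,1,3}→3  {0,3,5}→3  {1,3,5}→6  {1,4,5}→3  {2,4,5}→1  {3,4,5}→3
  4 left: {0,1,3,5}→12  {0,3,4,5}→6  {1,2,4,5}→4  {1,3,4,5}→12  {2,3,4,5}→4
  placing 0:b first → 20 extensions
  placing 1:a first → 10 extensions
  placing 2:y first → 30 extensions
total linear extensions = 60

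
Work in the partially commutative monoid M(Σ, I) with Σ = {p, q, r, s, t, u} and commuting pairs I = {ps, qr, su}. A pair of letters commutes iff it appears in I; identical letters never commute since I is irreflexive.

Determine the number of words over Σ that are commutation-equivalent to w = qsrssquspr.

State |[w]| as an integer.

0(q) covers ∅
1(s) covers 0:q
2(r) covers 1:s
3(s) covers 2:r
4(s) covers 3:s
5(q) covers 4:s
6(u) covers 5:q
7(s) covers 5:q
8(p) covers 6:u
9(r) covers 7:s, 8:p
floor of heap: 0:q
completions by unplaced set U, small U first (add the entries for U minus each lowest piece of U):
  |U|=1: {9}:1
  |U|=2: {7,9}:1  {8,9}:1
  |U|=3: {6,8,9}:1  {7,8,9}:2
  |U|=4: {6,7,8,9}:3
  |U|=5: {5,6,7,8,9}:3
  |U|=6: {4,5,6,7,8,9}:3
  |U|=7: {3,4,5,6,7,8,9}:3
  |U|=8: {2,3,4,5,6,7,8,9}:3
  start at 0(q): 3

3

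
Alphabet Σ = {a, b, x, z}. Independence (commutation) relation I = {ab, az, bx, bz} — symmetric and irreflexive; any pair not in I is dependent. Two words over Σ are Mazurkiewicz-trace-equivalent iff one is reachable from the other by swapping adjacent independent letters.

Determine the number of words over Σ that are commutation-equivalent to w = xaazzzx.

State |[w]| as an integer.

10

0(x) covers ∅
1(a) covers 0:x
2(a) covers 1:a
3(z) covers 0:x
4(z) covers 3:z
5(z) covers 4:z
6(x) covers 2:a, 5:z
floor of heap: 0:x
completions by unplaced set U, small U first (add the entries for U minus each lowest piece of U):
  |U|=1: {6}:1
  |U|=2: {2,6}:1  {5,6}:1
  |U|=3: {1,2,6}:1  {2,5,6}:2  {4,5,6}:1
  |U|=4: {1,2,5,6}:3  {2,4,5,6}:3  {3,4,5,6}:1
  |U|=5: {1,2,4,5,6}:6  {2,3,4,5,6}:4
  start at 0(x): 10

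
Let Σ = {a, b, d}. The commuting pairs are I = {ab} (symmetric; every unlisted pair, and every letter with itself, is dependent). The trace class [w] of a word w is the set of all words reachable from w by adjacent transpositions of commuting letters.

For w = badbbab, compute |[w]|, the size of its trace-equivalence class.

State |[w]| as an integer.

0(b) covers ∅
1(a) covers ∅
2(d) covers 0:b, 1:a
3(b) covers 2:d
4(b) covers 3:b
5(a) covers 2:d
6(b) covers 4:b
floor of heap: 0:b, 1:a
completions by unplaced set U, small U first (add the entries for U minus each lowest piece of U):
  |U|=1: {5}:1  {6}:1
  |U|=2: {4,6}:1  {5,6}:2
  |U|=3: {3,4,6}:1  {4,5,6}:3
  |U|=4: {3,4,5,6}:4
  |U|=5: {2,3,4,5,6}:4
  start at 0(b): 4
  start at 1(a): 4
sum over floor = 8

8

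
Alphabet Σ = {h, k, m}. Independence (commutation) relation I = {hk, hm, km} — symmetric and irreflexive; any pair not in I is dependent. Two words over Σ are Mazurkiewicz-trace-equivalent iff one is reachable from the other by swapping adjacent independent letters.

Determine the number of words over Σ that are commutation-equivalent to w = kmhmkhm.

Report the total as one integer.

210

#0=k has no predecessor
#1=m has no predecessor
#2=h has no predecessor
#3=m depends on [1:m]
#4=k depends on [0:k]
#5=h depends on [2:h]
#6=m depends on [3:m]
sources: [0:k, 1:m, 2:h]
N(rest) = Σ N(rest − s) over sources s of rest; N(one piece) = 1:
  size 1 → [4]=1  [5]=1  [6]=1
  size 2 → [0,4]=1  [2,5]=1  [3,6]=1  [4,5]=2  [4,6]=2  [5,6]=2
  size 3 → [0,4,5]=3  [0,4,6]=3  [1,3,6]=1  [2,4,5]=3  [2,5,6]=3  [3,4,6]=3  [3,5,6]=3  [4,5,6]=6
  size 4 → [0,2,4,5]=6  [0,3,4,6]=6  [0,4,5,6]=12  [1,3,4,6]=4  [1,3,5,6]=4  [2,3,5,6]=6  [2,4,5,6]=12  [3,4,5,6]=12
  size 5 → [0,1,3,4,6]=10  [0,2,4,5,6]=30  [0,3,4,5,6]=30  [1,2,3,5,6]=10  [1,3,4,5,6]=20  [2,3,4,5,6]=30
  first=0(k) contributes 60
  first=1(m) contributes 90
  first=2(h) contributes 60
|[w]| = 210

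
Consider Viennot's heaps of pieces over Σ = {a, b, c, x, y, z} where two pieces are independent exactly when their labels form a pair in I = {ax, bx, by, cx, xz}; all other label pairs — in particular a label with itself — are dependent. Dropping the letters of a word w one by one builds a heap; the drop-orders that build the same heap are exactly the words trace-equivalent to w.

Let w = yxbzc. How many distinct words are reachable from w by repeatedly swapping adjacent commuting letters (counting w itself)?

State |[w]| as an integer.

0(y) covers ∅
1(x) covers 0:y
2(b) covers ∅
3(z) covers 0:y, 2:b
4(c) covers 3:z
floor of heap: 0:y, 2:b
completions by unplaced set U, small U first (add the entries for U minus each lowest piece of U):
  |U|=1: {1}:1  {4}:1
  |U|=2: {1,4}:2  {3,4}:1
  |U|=3: {1,3,4}:3  {2,3,4}:1
  start at 0(y): 4
  start at 2(b): 3
sum over floor = 7

7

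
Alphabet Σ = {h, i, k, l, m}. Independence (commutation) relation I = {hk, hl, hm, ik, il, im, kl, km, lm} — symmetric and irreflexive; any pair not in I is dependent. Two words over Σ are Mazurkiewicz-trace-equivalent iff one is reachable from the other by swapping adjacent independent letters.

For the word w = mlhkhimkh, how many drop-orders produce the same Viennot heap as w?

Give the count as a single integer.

piece 0:m — minimal
piece 1:l — minimal
piece 2:h — minimal
piece 3:k — minimal
piece 4:h rests on {2:h}
piece 5:i rests on {4:h}
piece 6:m rests on {0:m}
piece 7:k rests on {3:k}
piece 8:h rests on {5:i}
minimal pieces: {0:m, 1:l, 2:h, 3:k}
ways to finish when only these pieces remain (= sum over removing one remaining piece with nothing left below it):
  1 left: {1}→1  {6}→1  {7}→1  {8}→1
  2 left: {0,6}→1  {1,6}→2  {1,7}→2  {1,8}→2  {3,7}→1  {5,8}→1  {6,7}→2  {6,8}→2  {7,8}→2
  3 left: {0,1,6}→3  {0,6,7}→3  {0,6,8}→3  {1,3,7}→3  {1,5,8}→3  {1,6,7}→6  {1,6,8}→6  {1,7,8}→6  {3,6,7}→3  {3,7,8}→3  {4,5,8}→1  {5,6,8}→3  {5,7,8}→3  {6,7,8}→6
  4 left: {0,1,6,7}→12  {0,1,6,8}→12  {0,3,6,7}→6  {0,5,6,8}→6  {0,6,7,8}→12  {1,3,6,7}→12  {1,3,7,8}→12  {1,4,5,8}→4  {1,5,6,8}→12  {1,5,7,8}→12  {1,6,7,8}→24  {2,4,5,8}→1  {3,5,7,8}→6  {3,6,7,8}→12  {4,5,6,8}→4  {4,5,7,8}→4  {5,6,7,8}→12
  5 left: {0,1,3,6,7}→30  {0,1,5,6,8}→30  {0,1,6,7,8}→60  {0,3,6,7,8}→30  {0,4,5,6,8}→10  {0,5,6,7,8}→30  {1,2,4,5,8}→5  {1,3,5,7,8}→30  {1,3,6,7,8}→60  {1,4,5,6,8}→20  {1,4,5,7,8}→20  {1,5,6,7,8}→60  {2,4,5,6,8}→5  {2,4,5,7,8}→5  {3,4,5,7,8}→10  {3,5,6,7,8}→30  {4,5,6,7,8}→20
  6 left: {0,1,3,6,7,8}→180  {0,1,4,5,6,8}→60  {0,1,5,6,7,8}→180  {0,2,4,5,6,8}→15  {0,3,5,6,7,8}→90  {0,4,5,6,7,8}→60  {1,2,4,5,6,8}→30  {1,2,4,5,7,8}→30  {1,3,4,5,7,8}→60  {1,3,5,6,7,8}→180  {1,4,5,6,7,8}→120  {2,3,4,5,7,8}→15  {2,4,5,6,7,8}→30  {3,4,5,6,7,8}→60
  7 left: {0,1,2,4,5,6,8}→105  {0,1,3,5,6,7,8}→630  {0,1,4,5,6,7,8}→420  {0,2,4,5,6,7,8}→105  {0,3,4,5,6,7,8}→210  {1,2,3,4,5,7,8}→105  {1,2,4,5,6,7,8}→210  {1,3,4,5,6,7,8}→420  {2,3,4,5,6,7,8}→105
  placing 0:m first → 840 extensions
  placing 1:l first → 420 extensions
  placing 2:h first → 1680 extensions
  placing 3:k first → 840 extensions
total linear extensions = 3780

3780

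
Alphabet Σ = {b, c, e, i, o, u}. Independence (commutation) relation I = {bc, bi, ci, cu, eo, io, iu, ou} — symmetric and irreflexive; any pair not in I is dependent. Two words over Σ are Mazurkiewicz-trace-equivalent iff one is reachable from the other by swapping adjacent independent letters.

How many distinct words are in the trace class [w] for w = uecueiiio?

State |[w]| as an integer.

#0=u has no predecessor
#1=e depends on [0:u]
#2=c depends on [1:e]
#3=u depends on [1:e]
#4=e depends on [2:c, 3:u]
#5=i depends on [4:e]
#6=i depends on [5:i]
#7=i depends on [6:i]
#8=o depends on [2:c]
sources: [0:u]
N(rest) = Σ N(rest − s) over sources s of rest; N(one piece) = 1:
  size 1 → [7]=1  [8]=1
  size 2 → [6,7]=1  [7,8]=2
  size 3 → [5,6,7]=1  [6,7,8]=3
  size 4 → [4,5,6,7]=1  [5,6,7,8]=4
  size 5 → [3,4,5,6,7]=1  [4,5,6,7,8]=5
  size 6 → [2,4,5,6,7,8]=5  [3,4,5,6,7,8]=6
  size 7 → [2,3,4,5,6,7,8]=11
  first=0(u) contributes 11

11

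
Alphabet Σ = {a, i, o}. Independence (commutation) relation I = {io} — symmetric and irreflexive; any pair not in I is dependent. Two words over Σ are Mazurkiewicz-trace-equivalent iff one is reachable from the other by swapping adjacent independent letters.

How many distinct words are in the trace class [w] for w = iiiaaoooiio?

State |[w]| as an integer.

0(i) covers ∅
1(i) covers 0:i
2(i) covers 1:i
3(a) covers 2:i
4(a) covers 3:a
5(o) covers 4:a
6(o) covers 5:o
7(o) covers 6:o
8(i) covers 4:a
9(i) covers 8:i
10(o) covers 7:o
floor of heap: 0:i
completions by unplaced set U, small U first (add the entries for U minus each lowest piece of U):
  |U|=1: {9}:1  {10}:1
  |U|=2: {7,10}:1  {8,9}:1  {9,10}:2
  |U|=3: {6,7,10}:1  {7,9,10}:3  {8,9,10}:3
  |U|=4: {5,6,7,10}:1  {6,7,9,10}:4  {7,8,9,10}:6
  |U|=5: {5,6,7,9,10}:5  {6,7,8,9,10}:10
  |U|=6: {5,6,7,8,9,10}:15
  |U|=7: {4,5,6,7,8,9,10}:15
  |U|=8: {3,4,5,6,7,8,9,10}:15
  |U|=9: {2,3,4,5,6,7,8,9,10}:15
  start at 0(i): 15

15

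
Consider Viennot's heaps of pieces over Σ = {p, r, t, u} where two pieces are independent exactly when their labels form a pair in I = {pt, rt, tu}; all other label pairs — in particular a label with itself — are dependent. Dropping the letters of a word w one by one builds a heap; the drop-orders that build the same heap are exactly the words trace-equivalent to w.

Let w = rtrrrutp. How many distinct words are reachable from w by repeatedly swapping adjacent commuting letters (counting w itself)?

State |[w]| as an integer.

piece 0:r — minimal
piece 1:t — minimal
piece 2:r rests on {0:r}
piece 3:r rests on {2:r}
piece 4:r rests on {3:r}
piece 5:u rests on {4:r}
piece 6:t rests on {1:t}
piece 7:p rests on {5:u}
minimal pieces: {0:r, 1:t}
ways to finish when only these pieces remain (= sum over removing one remaining piece with nothing left below it):
  1 left: {6}→1  {7}→1
  2 left: {1,6}→1  {5,7}→1  {6,7}→2
  3 left: {1,6,7}→3  {4,5,7}→1  {5,6,7}→3
  4 left: {1,5,6,7}→6  {3,4,5,7}→1  {4,5,6,7}→4
  5 left: {1,4,5,6,7}→10  {2,3,4,5,7}→1  {3,4,5,6,7}→5
  6 left: {0,2,3,4,5,7}→1  {1,3,4,5,6,7}→15  {2,3,4,5,6,7}→6
  placing 0:r first → 21 extensions
  placing 1:t first → 7 extensions
total linear extensions = 28

28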